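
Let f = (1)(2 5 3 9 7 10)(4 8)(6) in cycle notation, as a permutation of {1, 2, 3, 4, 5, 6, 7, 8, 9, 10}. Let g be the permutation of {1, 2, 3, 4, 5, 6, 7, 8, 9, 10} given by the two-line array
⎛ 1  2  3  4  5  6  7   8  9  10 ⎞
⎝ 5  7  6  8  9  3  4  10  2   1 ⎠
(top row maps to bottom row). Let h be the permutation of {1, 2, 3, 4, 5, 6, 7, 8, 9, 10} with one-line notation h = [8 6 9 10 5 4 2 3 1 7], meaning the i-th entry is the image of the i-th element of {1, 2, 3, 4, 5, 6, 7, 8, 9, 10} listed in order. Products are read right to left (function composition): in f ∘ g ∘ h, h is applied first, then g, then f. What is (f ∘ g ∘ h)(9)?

Apply the permutations in order: h(9) = 1, then g(1) = 5, then f(5) = 3. So (f ∘ g ∘ h)(9) = 3.

3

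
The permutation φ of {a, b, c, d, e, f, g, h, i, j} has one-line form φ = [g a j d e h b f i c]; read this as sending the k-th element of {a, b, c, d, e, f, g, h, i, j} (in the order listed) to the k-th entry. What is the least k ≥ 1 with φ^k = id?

6

Decomposing into disjoint cycles gives cycle lengths 3, 2, 2, 1, 1, 1.
Since disjoint cycles commute, ord(φ) = lcm(3, 2, 2) = 6.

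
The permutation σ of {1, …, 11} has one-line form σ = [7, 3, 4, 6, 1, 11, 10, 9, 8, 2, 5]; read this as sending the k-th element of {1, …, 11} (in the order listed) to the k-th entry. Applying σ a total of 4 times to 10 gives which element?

6

Tracing 10 → 2 → … returns to 10 after 9 steps, so 10 lies in a 9-cycle (1, 7, 10, 2, 3, 4, 6, 11, 5).
Advancing 4 steps from 10: 10 → 2 → 3 → 4 → 6.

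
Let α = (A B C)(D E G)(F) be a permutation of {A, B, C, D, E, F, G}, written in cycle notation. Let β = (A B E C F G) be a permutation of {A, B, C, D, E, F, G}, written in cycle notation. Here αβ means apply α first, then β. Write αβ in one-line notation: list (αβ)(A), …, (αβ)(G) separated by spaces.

E F B C A G D

For each element, apply α then β: A → B → E; B → C → F; C → A → B; D → E → C; E → G → A; F → F → G; G → D → D.
So αβ in one-line form is E F B C A G D.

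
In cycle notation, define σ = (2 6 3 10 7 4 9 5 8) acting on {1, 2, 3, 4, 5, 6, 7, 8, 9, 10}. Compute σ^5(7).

7 lies in the 9-cycle (2 6 3 10 7 4 9 5 8).
Stepping 5 places around the cycle: 7 → 4 → 9 → 5 → 8 → 2.

2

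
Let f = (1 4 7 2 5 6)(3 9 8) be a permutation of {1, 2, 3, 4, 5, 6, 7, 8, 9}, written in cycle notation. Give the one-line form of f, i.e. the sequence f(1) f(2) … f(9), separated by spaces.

Reading each image from the cycles: 1↦4, 2↦5, 3↦9, 4↦7, 5↦6, 6↦1, 7↦2, 8↦3, 9↦8.
So the one-line form is 4 5 9 7 6 1 2 3 8.

4 5 9 7 6 1 2 3 8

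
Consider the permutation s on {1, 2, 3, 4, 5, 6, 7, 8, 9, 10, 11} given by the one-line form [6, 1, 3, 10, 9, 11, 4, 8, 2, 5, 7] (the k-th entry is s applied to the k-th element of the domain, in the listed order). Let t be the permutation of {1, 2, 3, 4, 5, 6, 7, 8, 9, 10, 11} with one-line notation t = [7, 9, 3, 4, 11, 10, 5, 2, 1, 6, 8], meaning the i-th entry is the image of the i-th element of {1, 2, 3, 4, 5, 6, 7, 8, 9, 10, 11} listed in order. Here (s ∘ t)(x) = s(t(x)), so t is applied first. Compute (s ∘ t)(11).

8

(s ∘ t)(11) = s(t(11)). t(11) = 8, then s(8) = 8. So (s ∘ t)(11) = 8.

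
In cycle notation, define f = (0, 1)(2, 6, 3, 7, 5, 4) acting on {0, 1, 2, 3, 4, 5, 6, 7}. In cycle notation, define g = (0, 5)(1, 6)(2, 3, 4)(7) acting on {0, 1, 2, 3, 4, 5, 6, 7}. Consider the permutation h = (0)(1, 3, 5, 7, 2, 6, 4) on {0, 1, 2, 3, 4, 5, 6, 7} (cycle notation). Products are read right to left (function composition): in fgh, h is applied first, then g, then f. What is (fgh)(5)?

5

(fgh)(5) = f(g(h(5))). h(5) = 7, then g(7) = 7, then f(7) = 5, so the result is 5.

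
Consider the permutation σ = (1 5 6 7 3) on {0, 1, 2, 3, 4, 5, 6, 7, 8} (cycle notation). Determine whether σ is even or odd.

The cycle lengths are 5, 1, 1, 1, 1.
A cycle is odd iff its length is even; σ has 0 even-length cycles, so sgn(σ) = (−1)^0 and σ is even.

even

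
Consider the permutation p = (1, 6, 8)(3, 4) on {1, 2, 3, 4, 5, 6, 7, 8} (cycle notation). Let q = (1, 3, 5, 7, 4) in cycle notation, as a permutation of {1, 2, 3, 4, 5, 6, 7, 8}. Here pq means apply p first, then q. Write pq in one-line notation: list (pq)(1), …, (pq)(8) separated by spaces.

6 2 1 5 7 8 4 3

(pq)(x) = q(p(x)). Computing each image: q(p(1)) = q(6) = 6, q(p(2)) = q(2) = 2, q(p(3)) = q(4) = 1, q(p(4)) = q(3) = 5, q(p(5)) = q(5) = 7, q(p(6)) = q(8) = 8, q(p(7)) = q(7) = 4, q(p(8)) = q(1) = 3.
Hence pq = [6 2 1 5 7 8 4 3].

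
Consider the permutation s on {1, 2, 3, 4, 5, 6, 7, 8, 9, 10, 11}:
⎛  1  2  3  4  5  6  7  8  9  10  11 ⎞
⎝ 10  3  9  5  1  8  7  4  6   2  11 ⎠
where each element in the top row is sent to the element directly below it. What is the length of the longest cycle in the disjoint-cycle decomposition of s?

9

Decomposing into disjoint cycles gives (1, 10, 2, 3, 9, 6, 8, 4, 5); the longest has length 9.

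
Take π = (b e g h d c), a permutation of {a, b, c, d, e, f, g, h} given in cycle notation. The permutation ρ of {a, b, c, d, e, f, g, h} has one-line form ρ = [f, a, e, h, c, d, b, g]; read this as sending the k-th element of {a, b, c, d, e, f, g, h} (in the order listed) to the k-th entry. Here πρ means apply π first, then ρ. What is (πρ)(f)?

(πρ)(f) = ρ(π(f)). π(f) = f, then ρ(f) = d. So (πρ)(f) = d.

d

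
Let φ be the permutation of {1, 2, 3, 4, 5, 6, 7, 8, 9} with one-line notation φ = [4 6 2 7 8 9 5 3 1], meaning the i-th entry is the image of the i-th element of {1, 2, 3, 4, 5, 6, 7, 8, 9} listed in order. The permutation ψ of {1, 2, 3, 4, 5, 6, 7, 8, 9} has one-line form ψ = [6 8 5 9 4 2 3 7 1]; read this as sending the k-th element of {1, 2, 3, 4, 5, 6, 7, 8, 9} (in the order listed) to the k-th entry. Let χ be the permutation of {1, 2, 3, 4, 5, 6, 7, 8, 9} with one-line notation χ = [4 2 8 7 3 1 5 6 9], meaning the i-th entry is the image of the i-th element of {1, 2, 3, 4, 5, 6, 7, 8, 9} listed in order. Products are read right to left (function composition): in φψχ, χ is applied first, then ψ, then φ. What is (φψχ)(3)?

5

(φψχ)(3) = φ(ψ(χ(3))). χ(3) = 8, then ψ(8) = 7, then φ(7) = 5, so the result is 5.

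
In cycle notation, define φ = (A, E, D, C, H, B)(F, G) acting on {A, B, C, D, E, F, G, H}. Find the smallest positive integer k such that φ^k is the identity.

The disjoint cycles have lengths 6, 2.
The order is lcm(6, 2) = 6.

6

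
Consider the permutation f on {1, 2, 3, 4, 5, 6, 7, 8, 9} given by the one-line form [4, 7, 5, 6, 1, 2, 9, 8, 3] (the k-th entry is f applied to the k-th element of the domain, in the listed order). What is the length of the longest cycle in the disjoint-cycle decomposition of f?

8

Decomposing into disjoint cycles gives (1, 4, 6, 2, 7, 9, 3, 5); the longest has length 8.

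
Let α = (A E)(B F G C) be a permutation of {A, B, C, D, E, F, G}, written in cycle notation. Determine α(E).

A

E appears in (A E); the next entry (wrapping around) is A.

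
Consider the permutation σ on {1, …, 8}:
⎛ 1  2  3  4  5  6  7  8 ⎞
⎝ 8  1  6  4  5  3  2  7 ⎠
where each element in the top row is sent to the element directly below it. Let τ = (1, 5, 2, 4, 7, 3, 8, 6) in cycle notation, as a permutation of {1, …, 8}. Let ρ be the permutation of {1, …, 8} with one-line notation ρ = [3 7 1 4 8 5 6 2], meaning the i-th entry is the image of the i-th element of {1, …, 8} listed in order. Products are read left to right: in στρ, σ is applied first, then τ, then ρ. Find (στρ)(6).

Apply the permutations in order: σ(6) = 3, then τ(3) = 8, then ρ(8) = 2. So (στρ)(6) = 2.

2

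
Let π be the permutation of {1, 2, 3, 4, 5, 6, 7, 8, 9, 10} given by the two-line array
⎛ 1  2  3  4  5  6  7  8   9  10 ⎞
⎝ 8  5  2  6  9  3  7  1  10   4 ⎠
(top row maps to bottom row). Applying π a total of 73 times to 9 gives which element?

Tracing 9 → 10 → … returns to 9 after 7 steps, so 9 lies in a 7-cycle (2 5 9 10 4 6 3).
On a 7-cycle, π^7 is the identity, so π^73 = π^3 there (73 ≡ 3 mod 7).
Stepping 3 places around the cycle: 9 → 10 → 4 → 6.

6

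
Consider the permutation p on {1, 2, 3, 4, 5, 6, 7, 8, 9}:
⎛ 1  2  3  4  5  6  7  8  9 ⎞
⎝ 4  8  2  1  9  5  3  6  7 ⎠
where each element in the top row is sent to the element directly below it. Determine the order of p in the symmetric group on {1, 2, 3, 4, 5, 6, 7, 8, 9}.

14

Writing p as disjoint cycles, the cycle lengths are 7, 2.
The order of p is the least common multiple of its cycle lengths: lcm(7, 2) = 14.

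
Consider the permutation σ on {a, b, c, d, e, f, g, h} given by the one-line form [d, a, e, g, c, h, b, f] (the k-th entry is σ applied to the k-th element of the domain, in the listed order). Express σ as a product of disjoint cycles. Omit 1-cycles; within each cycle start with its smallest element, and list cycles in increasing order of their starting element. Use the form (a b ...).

(a d g b)(c e)(f h)

From a: a → d → g → b → a, closing the cycle (a d g b).
Continuing from each remaining unvisited element yields (a d g b)(c e)(f h).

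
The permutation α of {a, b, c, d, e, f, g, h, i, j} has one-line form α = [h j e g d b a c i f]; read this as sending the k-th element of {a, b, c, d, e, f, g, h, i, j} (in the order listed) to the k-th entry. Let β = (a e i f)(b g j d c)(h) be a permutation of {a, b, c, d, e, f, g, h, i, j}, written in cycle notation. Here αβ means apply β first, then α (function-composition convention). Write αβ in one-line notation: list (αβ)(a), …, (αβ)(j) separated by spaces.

d a j e i h f c b g

For each element, apply β then α: a → e → d; b → g → a; c → b → j; d → c → e; e → i → i; f → a → h; g → j → f; h → h → c; i → f → b; j → d → g.
So αβ in one-line form is d a j e i h f c b g.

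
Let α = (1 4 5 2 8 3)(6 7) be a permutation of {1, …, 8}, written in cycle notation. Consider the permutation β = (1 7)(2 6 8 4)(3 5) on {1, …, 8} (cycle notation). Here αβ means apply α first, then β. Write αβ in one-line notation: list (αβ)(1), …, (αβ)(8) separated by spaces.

Chase each element through α then β: 1 → 4 → 2; 2 → 8 → 4; 3 → 1 → 7; 4 → 5 → 3; 5 → 2 → 6; 6 → 7 → 1; 7 → 6 → 8; 8 → 3 → 5.
Collecting the images, αβ = [2 4 7 3 6 1 8 5].

2 4 7 3 6 1 8 5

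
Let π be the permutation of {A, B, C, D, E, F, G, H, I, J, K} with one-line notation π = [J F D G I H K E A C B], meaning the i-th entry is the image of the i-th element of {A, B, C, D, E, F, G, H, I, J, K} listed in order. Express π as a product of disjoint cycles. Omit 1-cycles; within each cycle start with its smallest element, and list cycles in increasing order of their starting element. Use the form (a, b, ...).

Start at A and follow images: A → J → C → D → G → K → B → F → H → E → I → A, giving the cycle (A, J, C, D, G, K, B, F, H, E, I).
Repeating from the next unused element and collecting all non-trivial cycles gives (A, J, C, D, G, K, B, F, H, E, I).

(A, J, C, D, G, K, B, F, H, E, I)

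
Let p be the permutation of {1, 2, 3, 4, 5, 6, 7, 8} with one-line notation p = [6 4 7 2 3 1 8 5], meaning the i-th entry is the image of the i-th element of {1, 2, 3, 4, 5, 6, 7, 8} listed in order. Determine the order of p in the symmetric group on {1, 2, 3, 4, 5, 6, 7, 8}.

4

The disjoint-cycle form of p has cycle lengths 4, 2, 2.
The order of p is the least common multiple of its cycle lengths: lcm(4, 2, 2) = 4.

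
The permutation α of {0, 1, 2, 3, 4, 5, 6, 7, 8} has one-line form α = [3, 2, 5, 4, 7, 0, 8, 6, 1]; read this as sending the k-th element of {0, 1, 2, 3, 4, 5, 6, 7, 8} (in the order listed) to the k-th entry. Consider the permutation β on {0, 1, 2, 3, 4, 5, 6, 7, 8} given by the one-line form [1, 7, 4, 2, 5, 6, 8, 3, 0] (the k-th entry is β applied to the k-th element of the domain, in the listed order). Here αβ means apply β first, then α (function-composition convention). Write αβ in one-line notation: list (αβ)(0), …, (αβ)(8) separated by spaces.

(αβ)(x) = α(β(x)). Computing each image: α(β(0)) = α(1) = 2, α(β(1)) = α(7) = 6, α(β(2)) = α(4) = 7, α(β(3)) = α(2) = 5, α(β(4)) = α(5) = 0, α(β(5)) = α(6) = 8, α(β(6)) = α(8) = 1, α(β(7)) = α(3) = 4, α(β(8)) = α(0) = 3.
Hence αβ = [2 6 7 5 0 8 1 4 3].

2 6 7 5 0 8 1 4 3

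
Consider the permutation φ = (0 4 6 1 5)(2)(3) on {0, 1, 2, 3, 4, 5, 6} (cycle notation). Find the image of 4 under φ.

6

In the cycle (0 4 6 1 5), 4 is followed by 6, so φ(4) = 6.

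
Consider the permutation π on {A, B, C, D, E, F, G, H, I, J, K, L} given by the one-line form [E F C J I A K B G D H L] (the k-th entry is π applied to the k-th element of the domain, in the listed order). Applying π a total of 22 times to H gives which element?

Tracing H → B → … returns to H after 8 steps, so H lies in an 8-cycle (A, E, I, G, K, H, B, F).
Powers repeat with period 8 on this cycle, and 22 mod 8 = 6, so π^22(H) = π^6(H).
Stepping 6 places around the cycle: H → B → F → A → E → I → G.

G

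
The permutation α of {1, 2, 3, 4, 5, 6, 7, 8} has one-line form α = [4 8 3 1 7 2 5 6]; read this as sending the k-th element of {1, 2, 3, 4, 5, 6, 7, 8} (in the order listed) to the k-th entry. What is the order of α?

Writing α as disjoint cycles, the cycle lengths are 3, 2, 2, 1.
The order of α is the least common multiple of its cycle lengths: lcm(3, 2, 2) = 6.

6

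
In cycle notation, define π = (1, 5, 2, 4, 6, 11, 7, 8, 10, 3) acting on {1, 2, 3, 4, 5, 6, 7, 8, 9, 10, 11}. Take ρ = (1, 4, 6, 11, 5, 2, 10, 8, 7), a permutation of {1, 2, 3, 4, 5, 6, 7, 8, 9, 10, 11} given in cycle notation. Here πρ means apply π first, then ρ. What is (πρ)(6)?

5

(πρ)(6) = ρ(π(6)). π(6) = 11, then ρ(11) = 5. So (πρ)(6) = 5.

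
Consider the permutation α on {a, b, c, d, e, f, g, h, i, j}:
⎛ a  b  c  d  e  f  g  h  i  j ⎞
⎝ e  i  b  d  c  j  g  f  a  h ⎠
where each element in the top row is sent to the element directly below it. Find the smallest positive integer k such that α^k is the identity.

The disjoint-cycle form of α has cycle lengths 5, 3, 1, 1.
Since disjoint cycles commute, ord(α) = lcm(5, 3) = 15.

15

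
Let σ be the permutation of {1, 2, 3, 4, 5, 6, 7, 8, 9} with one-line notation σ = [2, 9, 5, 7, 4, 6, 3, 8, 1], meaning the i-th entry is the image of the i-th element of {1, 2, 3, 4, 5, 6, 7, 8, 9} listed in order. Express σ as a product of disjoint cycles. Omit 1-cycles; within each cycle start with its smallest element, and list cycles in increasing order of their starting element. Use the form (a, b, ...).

(1, 2, 9)(3, 5, 4, 7)

Iterating σ from 1 gives 1 → 2 → 9 → 1; that is the 3-cycle (1, 2, 9).
Continuing from each remaining unvisited element yields (1, 2, 9)(3, 5, 4, 7).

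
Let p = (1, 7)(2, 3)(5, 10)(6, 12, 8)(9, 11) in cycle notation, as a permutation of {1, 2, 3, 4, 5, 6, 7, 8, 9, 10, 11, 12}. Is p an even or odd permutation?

The cycle lengths are 3, 2, 2, 2, 2, 1.
A cycle of length ℓ contributes ℓ−1 transpositions, so p is a product of 2 + 1 + 1 + 1 + 1 = 6 transpositions — even.

even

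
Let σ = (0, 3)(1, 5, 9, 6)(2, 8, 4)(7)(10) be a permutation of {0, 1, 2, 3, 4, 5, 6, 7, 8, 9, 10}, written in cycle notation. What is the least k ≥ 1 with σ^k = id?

The disjoint cycles have lengths 4, 3, 2, 1, 1.
The order of σ is the least common multiple of its cycle lengths: lcm(4, 3, 2) = 12.

12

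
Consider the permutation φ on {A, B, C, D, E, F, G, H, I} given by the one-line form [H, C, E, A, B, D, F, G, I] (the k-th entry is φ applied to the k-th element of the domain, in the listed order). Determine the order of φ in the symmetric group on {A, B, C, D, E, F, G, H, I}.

15

Decomposing into disjoint cycles gives cycle lengths 5, 3, 1.
The order is lcm(5, 3) = 15.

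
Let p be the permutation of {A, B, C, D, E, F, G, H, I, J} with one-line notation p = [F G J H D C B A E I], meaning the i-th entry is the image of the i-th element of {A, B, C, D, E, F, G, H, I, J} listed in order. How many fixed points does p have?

0

No element satisfies p(x) = x, so there are 0 fixed points.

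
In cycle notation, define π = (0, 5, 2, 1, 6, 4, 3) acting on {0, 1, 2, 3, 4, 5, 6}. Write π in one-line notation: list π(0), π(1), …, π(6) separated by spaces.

Image by image: 0→5, 1→6, 2→1, 3→0, 4→3, 5→2, 6→4.
Listing these in domain order gives 5 6 1 0 3 2 4.

5 6 1 0 3 2 4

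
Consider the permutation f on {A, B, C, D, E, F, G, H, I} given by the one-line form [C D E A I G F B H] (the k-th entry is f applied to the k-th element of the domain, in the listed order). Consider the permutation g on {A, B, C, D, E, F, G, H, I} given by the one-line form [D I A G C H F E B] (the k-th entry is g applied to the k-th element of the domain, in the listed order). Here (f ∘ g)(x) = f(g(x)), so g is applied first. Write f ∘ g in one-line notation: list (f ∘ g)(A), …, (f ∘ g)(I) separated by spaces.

A H C F E B G I D

(f ∘ g)(x) = f(g(x)). Computing each image: f(g(A)) = f(D) = A, f(g(B)) = f(I) = H, f(g(C)) = f(A) = C, f(g(D)) = f(G) = F, f(g(E)) = f(C) = E, f(g(F)) = f(H) = B, f(g(G)) = f(F) = G, f(g(H)) = f(E) = I, f(g(I)) = f(B) = D.
Hence f ∘ g = [A H C F E B G I D].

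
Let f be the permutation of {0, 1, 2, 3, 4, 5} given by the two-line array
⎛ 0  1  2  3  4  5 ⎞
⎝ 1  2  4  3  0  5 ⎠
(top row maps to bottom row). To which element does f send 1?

2

The entry below 1 in the array is 2, so f(1) = 2.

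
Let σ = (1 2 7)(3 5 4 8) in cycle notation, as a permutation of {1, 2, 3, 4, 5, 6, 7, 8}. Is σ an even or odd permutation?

The cycle lengths are 4, 3, 1.
A cycle is odd iff its length is even; σ has 1 even-length cycle, so sgn(σ) = (−1)^1 and σ is odd.

odd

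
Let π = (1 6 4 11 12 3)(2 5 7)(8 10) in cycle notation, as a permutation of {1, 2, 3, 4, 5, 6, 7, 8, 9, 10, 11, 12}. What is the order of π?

The disjoint cycles have lengths 6, 3, 2, 1.
The order is lcm(6, 3, 2) = 6.

6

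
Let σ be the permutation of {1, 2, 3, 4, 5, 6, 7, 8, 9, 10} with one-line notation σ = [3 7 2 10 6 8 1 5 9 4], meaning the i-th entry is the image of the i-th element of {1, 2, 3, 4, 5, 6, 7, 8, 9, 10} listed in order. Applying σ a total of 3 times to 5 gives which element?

5

Tracing 5 → 6 → … returns to 5 after 3 steps, so 5 lies in a 3-cycle (5 6 8).
On a 3-cycle, σ^3 is the identity, so σ^3 = σ^0 there (3 ≡ 0 mod 3).
So σ^3(5) = 5.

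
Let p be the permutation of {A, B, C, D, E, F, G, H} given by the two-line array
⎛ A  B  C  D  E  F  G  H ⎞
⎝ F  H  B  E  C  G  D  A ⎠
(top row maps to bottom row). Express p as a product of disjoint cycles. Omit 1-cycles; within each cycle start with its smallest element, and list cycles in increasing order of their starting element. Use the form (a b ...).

Start at A and follow images: A → F → G → D → E → C → B → H → A, giving the cycle (A F G D E C B H).
Continuing from each remaining unvisited element yields (A F G D E C B H).

(A F G D E C B H)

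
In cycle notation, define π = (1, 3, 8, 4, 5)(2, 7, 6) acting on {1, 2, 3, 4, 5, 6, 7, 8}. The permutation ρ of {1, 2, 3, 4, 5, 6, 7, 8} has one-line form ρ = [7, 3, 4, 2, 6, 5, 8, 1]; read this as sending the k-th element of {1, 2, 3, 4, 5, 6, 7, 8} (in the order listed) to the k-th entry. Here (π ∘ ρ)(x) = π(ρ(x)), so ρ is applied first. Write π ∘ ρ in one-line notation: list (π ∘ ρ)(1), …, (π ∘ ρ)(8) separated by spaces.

(π ∘ ρ)(x) = π(ρ(x)). Computing each image: π(ρ(1)) = π(7) = 6, π(ρ(2)) = π(3) = 8, π(ρ(3)) = π(4) = 5, π(ρ(4)) = π(2) = 7, π(ρ(5)) = π(6) = 2, π(ρ(6)) = π(5) = 1, π(ρ(7)) = π(8) = 4, π(ρ(8)) = π(1) = 3.
Hence π ∘ ρ = [6 8 5 7 2 1 4 3].

6 8 5 7 2 1 4 3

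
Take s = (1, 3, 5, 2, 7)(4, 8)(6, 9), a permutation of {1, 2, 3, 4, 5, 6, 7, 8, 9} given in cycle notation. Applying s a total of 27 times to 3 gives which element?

3 lies in the 5-cycle (1, 3, 5, 2, 7).
Powers repeat with period 5 on this cycle, and 27 mod 5 = 2, so s^27(3) = s^2(3).
Stepping 2 places around the cycle: 3 → 5 → 2.

2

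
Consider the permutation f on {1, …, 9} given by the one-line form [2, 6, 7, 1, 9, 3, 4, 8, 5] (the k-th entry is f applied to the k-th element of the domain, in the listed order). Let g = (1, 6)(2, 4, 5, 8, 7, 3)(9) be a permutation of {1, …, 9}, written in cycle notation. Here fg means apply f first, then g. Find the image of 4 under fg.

f(4) = 1, then g(1) = 6; composing gives (fg)(4) = 6.

6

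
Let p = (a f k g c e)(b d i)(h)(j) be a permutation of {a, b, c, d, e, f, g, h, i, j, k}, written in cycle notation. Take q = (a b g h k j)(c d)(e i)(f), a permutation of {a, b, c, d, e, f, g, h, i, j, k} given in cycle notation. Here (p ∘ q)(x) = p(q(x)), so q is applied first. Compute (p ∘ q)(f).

k

First apply q: q(f) = f, then p(f) = k. Thus (p ∘ q)(f) = k.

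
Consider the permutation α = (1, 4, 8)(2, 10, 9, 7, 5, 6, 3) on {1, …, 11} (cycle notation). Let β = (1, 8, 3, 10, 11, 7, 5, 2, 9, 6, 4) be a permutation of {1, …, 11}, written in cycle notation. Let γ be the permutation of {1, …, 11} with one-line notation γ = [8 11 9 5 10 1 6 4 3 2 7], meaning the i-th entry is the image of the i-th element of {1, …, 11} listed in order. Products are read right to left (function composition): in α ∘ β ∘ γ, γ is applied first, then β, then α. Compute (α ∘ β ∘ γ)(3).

3

Chase 3: γ(3) = 9; β(9) = 6; α(6) = 3. Hence (α ∘ β ∘ γ)(3) = 3.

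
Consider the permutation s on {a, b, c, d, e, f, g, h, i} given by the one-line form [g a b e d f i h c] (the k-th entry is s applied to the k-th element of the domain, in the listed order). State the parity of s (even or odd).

In disjoint-cycle form the cycle lengths are 5, 2, 1, 1.
A cycle is odd iff its length is even; s has 1 even-length cycle, so sgn(s) = (−1)^1 and s is odd.

odd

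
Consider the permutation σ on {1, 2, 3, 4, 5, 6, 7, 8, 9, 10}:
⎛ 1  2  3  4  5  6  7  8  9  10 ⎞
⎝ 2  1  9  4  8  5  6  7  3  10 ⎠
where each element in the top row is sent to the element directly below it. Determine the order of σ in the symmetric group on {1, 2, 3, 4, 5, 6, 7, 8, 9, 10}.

4

Writing σ as disjoint cycles, the cycle lengths are 4, 2, 2, 1, 1.
The order of σ is the least common multiple of its cycle lengths: lcm(4, 2, 2) = 4.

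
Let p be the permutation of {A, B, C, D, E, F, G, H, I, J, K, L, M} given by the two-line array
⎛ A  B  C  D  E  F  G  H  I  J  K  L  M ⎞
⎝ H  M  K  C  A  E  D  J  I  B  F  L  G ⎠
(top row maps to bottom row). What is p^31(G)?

Tracing G → D → … returns to G after 11 steps, so G lies in an 11-cycle (A H J B M G D C K F E).
Powers repeat with period 11 on this cycle, and 31 mod 11 = 9, so p^31(G) = p^9(G).
Stepping 9 places around the cycle: G → D → C → K → F → E → A → H → J → B.

B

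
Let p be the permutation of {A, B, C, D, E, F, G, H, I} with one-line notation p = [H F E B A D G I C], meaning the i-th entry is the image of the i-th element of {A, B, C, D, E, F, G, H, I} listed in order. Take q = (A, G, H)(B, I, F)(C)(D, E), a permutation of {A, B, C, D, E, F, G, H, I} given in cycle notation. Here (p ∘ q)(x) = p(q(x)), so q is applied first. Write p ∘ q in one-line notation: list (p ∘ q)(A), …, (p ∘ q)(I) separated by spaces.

G C E A B F I H D

For each element, apply q then p: A → G → G; B → I → C; C → C → E; D → E → A; E → D → B; F → B → F; G → H → I; H → A → H; I → F → D.
So p ∘ q in one-line form is G C E A B F I H D.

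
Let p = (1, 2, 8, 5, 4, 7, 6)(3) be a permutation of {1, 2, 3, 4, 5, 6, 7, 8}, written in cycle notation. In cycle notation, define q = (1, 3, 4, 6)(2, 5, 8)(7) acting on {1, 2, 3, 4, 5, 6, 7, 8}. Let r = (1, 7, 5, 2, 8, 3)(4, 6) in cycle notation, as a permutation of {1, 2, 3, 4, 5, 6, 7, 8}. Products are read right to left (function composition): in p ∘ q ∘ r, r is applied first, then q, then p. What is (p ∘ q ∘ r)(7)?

Apply the permutations in order: r(7) = 5, then q(5) = 8, then p(8) = 5. So (p ∘ q ∘ r)(7) = 5.

5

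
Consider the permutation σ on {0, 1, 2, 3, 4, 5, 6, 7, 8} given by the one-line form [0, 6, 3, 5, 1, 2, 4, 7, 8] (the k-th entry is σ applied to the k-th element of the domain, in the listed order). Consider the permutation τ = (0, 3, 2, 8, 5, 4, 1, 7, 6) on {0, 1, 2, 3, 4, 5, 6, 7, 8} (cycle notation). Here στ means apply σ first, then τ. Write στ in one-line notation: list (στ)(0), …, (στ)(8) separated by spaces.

(στ)(x) = τ(σ(x)). Computing each image: τ(σ(0)) = τ(0) = 3, τ(σ(1)) = τ(6) = 0, τ(σ(2)) = τ(3) = 2, τ(σ(3)) = τ(5) = 4, τ(σ(4)) = τ(1) = 7, τ(σ(5)) = τ(2) = 8, τ(σ(6)) = τ(4) = 1, τ(σ(7)) = τ(7) = 6, τ(σ(8)) = τ(8) = 5.
Hence στ = [3 0 2 4 7 8 1 6 5].

3 0 2 4 7 8 1 6 5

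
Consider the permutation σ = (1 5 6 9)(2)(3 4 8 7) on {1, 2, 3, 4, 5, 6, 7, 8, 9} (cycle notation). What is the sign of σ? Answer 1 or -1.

1

The cycle lengths are 4, 4, 1.
A cycle of length ℓ contributes ℓ−1 transpositions, so σ is a product of 3 + 3 = 6 transpositions — even.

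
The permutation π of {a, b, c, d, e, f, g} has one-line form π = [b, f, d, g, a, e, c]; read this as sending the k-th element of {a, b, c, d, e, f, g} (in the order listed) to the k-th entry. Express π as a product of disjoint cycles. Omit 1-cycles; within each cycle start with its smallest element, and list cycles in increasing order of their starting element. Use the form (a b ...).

From a: a → b → f → e → a, closing the cycle (a b f e).
Repeating from the next unused element and collecting all non-trivial cycles gives (a b f e)(c d g).

(a b f e)(c d g)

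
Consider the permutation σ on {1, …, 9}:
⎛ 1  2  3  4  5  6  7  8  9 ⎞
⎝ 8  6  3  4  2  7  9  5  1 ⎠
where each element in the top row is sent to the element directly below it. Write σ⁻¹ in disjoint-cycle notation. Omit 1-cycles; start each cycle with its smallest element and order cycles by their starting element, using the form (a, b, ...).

The cycle decomposition of σ is (1, 8, 5, 2, 6, 7, 9).
Reversing each cycle (and rotating so the smallest element leads) gives σ⁻¹ = (1, 9, 7, 6, 2, 5, 8).

(1, 9, 7, 6, 2, 5, 8)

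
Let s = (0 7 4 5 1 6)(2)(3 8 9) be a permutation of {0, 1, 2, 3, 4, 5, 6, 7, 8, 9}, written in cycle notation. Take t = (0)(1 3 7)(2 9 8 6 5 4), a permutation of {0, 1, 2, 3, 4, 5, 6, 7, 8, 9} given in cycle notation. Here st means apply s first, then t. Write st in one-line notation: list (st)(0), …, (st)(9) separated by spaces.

(st)(x) = t(s(x)). Computing each image: t(s(0)) = t(7) = 1, t(s(1)) = t(6) = 5, t(s(2)) = t(2) = 9, t(s(3)) = t(8) = 6, t(s(4)) = t(5) = 4, t(s(5)) = t(1) = 3, t(s(6)) = t(0) = 0, t(s(7)) = t(4) = 2, t(s(8)) = t(9) = 8, t(s(9)) = t(3) = 7.
Hence st = [1 5 9 6 4 3 0 2 8 7].

1 5 9 6 4 3 0 2 8 7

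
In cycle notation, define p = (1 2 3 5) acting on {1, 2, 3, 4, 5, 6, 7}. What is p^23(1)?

5

1 lies in the 4-cycle (1 2 3 5).
On a 4-cycle, p^4 is the identity, so p^23 = p^3 there (23 ≡ 3 mod 4).
Stepping 3 places around the cycle: 1 → 2 → 3 → 5.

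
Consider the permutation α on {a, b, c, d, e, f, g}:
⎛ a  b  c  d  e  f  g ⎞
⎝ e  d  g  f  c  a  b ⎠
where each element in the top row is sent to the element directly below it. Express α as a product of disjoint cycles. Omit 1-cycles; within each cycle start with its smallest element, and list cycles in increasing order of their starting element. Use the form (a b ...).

Iterating α from a gives a → e → c → g → b → d → f → a; that is the 7-cycle (a e c g b d f).
Repeating from the next unused element and collecting all non-trivial cycles gives (a e c g b d f).

(a e c g b d f)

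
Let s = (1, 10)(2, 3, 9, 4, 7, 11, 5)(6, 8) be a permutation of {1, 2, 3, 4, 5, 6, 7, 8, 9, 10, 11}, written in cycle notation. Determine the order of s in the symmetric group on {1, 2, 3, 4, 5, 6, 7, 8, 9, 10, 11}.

The cycle type of s is (7, 2, 2).
Since disjoint cycles commute, ord(s) = lcm(7, 2, 2) = 14.

14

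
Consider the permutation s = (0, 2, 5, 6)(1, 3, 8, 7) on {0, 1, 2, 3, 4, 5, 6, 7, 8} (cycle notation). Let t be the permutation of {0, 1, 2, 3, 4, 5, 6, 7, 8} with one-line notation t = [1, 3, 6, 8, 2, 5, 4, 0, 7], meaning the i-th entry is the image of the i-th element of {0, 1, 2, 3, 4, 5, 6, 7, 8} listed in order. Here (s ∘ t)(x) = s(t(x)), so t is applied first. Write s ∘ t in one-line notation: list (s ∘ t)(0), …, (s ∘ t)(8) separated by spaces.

(s ∘ t)(x) = s(t(x)). Computing each image: s(t(0)) = s(1) = 3, s(t(1)) = s(3) = 8, s(t(2)) = s(6) = 0, s(t(3)) = s(8) = 7, s(t(4)) = s(2) = 5, s(t(5)) = s(5) = 6, s(t(6)) = s(4) = 4, s(t(7)) = s(0) = 2, s(t(8)) = s(7) = 1.
Hence s ∘ t = [3 8 0 7 5 6 4 2 1].

3 8 0 7 5 6 4 2 1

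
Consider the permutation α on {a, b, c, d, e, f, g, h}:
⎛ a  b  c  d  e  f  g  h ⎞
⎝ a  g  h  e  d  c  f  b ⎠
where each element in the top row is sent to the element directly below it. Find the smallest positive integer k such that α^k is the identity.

10

Writing α as disjoint cycles, the cycle lengths are 5, 2, 1.
The order of α is the least common multiple of its cycle lengths: lcm(5, 2) = 10.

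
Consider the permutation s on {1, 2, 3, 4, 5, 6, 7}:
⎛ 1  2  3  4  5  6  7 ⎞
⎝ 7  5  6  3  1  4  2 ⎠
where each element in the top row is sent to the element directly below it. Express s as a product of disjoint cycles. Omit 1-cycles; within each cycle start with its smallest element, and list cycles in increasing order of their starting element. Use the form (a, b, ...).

(1, 7, 2, 5)(3, 6, 4)

Start at 1 and follow images: 1 → 7 → 2 → 5 → 1, giving the cycle (1, 7, 2, 5).
Repeating from the next unused element and collecting all non-trivial cycles gives (1, 7, 2, 5)(3, 6, 4).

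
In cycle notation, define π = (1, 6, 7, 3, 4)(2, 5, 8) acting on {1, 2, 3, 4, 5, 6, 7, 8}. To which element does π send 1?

In the cycle (1, 6, 7, 3, 4), 1 is followed by 6, so π(1) = 6.

6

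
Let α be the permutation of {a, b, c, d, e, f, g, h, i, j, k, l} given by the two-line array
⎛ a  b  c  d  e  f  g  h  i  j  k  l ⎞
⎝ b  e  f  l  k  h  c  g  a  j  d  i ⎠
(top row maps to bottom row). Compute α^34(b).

Tracing b → e → … returns to b after 7 steps, so b lies in a 7-cycle (a b e k d l i).
On a 7-cycle, α^7 is the identity, so α^34 = α^6 there (34 ≡ 6 mod 7).
Advancing 6 steps from b: b → e → k → d → l → i → a.

a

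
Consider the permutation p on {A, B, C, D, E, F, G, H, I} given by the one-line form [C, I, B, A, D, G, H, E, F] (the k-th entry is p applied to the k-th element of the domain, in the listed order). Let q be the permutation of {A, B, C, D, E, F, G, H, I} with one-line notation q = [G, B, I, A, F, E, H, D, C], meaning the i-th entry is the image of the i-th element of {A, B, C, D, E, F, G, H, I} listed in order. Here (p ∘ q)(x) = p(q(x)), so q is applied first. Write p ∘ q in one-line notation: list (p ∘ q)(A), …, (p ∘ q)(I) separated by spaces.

(p ∘ q)(x) = p(q(x)). Computing each image: p(q(A)) = p(G) = H, p(q(B)) = p(B) = I, p(q(C)) = p(I) = F, p(q(D)) = p(A) = C, p(q(E)) = p(F) = G, p(q(F)) = p(E) = D, p(q(G)) = p(H) = E, p(q(H)) = p(D) = A, p(q(I)) = p(C) = B.
Hence p ∘ q = [H I F C G D E A B].

H I F C G D E A B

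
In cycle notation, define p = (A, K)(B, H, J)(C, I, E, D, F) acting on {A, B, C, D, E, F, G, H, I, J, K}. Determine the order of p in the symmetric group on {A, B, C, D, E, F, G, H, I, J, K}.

30

The disjoint cycles have lengths 5, 3, 2, 1.
The order is lcm(5, 3, 2) = 30.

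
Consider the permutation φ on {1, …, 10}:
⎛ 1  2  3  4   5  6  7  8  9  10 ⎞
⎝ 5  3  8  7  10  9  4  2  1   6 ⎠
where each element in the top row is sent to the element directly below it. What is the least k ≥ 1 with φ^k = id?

30

The disjoint-cycle form of φ has cycle lengths 5, 3, 2.
Since disjoint cycles commute, ord(φ) = lcm(5, 3, 2) = 30.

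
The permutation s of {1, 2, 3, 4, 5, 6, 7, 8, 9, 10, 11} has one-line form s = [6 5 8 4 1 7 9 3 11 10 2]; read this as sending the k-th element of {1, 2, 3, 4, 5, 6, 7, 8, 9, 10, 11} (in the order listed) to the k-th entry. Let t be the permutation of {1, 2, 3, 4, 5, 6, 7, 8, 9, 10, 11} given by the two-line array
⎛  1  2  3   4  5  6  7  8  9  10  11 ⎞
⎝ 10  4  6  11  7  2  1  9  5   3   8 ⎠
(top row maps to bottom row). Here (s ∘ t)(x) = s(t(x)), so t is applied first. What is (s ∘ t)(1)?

First apply t: t(1) = 10, then s(10) = 10. Thus (s ∘ t)(1) = 10.

10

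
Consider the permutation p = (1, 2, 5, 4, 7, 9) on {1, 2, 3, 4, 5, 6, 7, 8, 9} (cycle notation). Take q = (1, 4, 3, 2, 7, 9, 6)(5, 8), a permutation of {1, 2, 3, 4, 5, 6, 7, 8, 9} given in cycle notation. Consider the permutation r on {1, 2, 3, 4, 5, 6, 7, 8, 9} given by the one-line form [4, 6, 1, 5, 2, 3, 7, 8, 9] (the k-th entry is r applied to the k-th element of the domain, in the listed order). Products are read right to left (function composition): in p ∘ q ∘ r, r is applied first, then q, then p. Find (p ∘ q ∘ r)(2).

Apply the permutations in order: r(2) = 6, then q(6) = 1, then p(1) = 2. So (p ∘ q ∘ r)(2) = 2.

2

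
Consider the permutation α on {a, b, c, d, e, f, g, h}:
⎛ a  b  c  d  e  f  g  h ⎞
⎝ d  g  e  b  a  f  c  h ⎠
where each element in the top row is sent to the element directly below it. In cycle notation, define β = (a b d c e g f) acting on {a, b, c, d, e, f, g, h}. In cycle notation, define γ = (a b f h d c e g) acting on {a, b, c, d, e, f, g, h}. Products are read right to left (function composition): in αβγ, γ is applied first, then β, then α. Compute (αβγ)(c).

c

(αβγ)(c) = α(β(γ(c))). γ(c) = e, then β(e) = g, then α(g) = c, so the result is c.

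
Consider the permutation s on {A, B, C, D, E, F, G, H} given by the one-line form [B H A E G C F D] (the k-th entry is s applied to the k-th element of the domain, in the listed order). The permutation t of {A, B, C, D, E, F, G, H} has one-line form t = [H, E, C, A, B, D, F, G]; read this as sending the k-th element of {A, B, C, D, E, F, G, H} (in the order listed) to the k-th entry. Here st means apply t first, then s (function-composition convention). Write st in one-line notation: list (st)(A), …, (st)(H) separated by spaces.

For each element, apply t then s: A → H → D; B → E → G; C → C → A; D → A → B; E → B → H; F → D → E; G → F → C; H → G → F.
Collecting the images, st = [D G A B H E C F].

D G A B H E C F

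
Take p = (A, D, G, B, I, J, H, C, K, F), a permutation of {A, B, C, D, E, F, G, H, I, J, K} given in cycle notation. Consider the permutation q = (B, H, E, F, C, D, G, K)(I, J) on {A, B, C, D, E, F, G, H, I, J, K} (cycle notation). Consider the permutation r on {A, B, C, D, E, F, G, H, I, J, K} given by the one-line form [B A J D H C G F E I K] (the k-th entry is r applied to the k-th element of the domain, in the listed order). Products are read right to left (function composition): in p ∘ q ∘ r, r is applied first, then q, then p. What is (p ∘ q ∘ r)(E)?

E

Chase E: r(E) = H; q(H) = E; p(E) = E. Hence (p ∘ q ∘ r)(E) = E.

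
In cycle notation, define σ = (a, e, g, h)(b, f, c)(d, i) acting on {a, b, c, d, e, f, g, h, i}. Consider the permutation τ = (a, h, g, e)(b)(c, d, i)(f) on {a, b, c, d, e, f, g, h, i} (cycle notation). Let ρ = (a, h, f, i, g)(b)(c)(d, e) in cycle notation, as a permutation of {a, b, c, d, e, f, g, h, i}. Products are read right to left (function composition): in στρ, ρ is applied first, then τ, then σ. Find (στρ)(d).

Chase d: ρ(d) = e; τ(e) = a; σ(a) = e. Hence (στρ)(d) = e.

e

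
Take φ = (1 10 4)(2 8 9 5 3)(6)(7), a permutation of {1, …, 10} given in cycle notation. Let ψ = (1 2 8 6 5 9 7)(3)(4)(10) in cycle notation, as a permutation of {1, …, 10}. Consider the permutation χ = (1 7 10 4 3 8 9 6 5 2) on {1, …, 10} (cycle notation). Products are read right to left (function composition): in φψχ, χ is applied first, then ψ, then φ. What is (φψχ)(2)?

Chase 2: χ(2) = 1; ψ(1) = 2; φ(2) = 8. Hence (φψχ)(2) = 8.

8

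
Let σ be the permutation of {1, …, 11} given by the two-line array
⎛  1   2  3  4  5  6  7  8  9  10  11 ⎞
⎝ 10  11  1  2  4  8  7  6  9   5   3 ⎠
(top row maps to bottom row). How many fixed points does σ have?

The fixed points (elements with σ(x) = x) are {7, 9}, so there are 2.

2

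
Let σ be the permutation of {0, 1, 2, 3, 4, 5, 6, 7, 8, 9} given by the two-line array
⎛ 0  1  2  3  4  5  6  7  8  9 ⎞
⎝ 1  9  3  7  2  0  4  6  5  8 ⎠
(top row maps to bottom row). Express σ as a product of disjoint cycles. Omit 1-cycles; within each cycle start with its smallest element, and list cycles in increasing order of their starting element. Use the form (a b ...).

(0 1 9 8 5)(2 3 7 6 4)

From 0: 0 → 1 → 9 → 8 → 5 → 0, closing the cycle (0 1 9 8 5).
Continuing from each remaining unvisited element yields (0 1 9 8 5)(2 3 7 6 4).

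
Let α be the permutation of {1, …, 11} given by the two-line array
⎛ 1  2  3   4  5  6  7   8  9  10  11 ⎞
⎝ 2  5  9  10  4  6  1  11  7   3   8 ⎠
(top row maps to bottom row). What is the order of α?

8

Decomposing into disjoint cycles gives cycle lengths 8, 2, 1.
The order is lcm(8, 2) = 8.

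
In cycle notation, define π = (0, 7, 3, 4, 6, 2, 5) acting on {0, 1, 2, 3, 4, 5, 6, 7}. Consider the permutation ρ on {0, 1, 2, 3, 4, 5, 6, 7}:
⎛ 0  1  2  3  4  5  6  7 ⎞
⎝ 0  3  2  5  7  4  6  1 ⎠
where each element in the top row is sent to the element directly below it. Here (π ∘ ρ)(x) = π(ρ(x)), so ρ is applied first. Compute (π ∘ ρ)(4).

3

(π ∘ ρ)(4) = π(ρ(4)). ρ(4) = 7, then π(7) = 3. So (π ∘ ρ)(4) = 3.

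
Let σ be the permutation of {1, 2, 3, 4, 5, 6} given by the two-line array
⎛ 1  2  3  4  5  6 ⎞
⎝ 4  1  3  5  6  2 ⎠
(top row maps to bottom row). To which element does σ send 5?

The entry below 5 in the array is 6, so σ(5) = 6.

6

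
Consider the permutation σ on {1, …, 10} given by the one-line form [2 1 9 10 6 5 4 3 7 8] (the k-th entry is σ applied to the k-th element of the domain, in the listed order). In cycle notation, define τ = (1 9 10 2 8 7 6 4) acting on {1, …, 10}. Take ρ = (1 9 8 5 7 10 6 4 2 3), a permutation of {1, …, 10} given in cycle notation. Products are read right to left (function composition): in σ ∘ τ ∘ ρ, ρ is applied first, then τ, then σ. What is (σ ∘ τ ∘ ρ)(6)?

2

Chase 6: ρ(6) = 4; τ(4) = 1; σ(1) = 2. Hence (σ ∘ τ ∘ ρ)(6) = 2.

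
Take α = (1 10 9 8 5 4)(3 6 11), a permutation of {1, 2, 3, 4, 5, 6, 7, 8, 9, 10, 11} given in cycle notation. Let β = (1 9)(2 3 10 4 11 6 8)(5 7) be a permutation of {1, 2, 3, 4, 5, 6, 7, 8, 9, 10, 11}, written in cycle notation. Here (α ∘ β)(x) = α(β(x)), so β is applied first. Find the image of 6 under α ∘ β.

(α ∘ β)(6) = α(β(6)). β(6) = 8, then α(8) = 5. So (α ∘ β)(6) = 5.

5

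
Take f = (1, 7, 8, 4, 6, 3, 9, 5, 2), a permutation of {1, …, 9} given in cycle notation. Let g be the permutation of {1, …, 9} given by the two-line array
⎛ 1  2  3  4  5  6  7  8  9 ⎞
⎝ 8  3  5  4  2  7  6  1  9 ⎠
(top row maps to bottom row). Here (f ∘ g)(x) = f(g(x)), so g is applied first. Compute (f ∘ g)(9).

First apply g: g(9) = 9, then f(9) = 5. Thus (f ∘ g)(9) = 5.

5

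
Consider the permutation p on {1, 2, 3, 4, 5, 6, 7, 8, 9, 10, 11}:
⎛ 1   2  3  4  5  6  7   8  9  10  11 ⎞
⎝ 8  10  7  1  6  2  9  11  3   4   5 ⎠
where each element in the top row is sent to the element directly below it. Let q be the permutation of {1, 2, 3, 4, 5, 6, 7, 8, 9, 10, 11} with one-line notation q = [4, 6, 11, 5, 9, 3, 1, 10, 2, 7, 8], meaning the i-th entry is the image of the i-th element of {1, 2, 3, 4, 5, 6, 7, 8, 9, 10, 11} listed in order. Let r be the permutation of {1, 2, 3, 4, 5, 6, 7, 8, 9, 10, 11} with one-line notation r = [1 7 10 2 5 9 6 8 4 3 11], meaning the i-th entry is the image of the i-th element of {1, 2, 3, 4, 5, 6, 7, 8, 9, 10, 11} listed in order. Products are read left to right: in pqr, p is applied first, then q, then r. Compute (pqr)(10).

5

(pqr)(10) = r(q(p(10))). p(10) = 4, then q(4) = 5, then r(5) = 5, so the result is 5.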